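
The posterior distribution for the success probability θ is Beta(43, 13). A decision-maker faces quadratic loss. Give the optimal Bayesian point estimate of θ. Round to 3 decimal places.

0.768

Mode = (43−1)/(43+13−2) = 42/54 = 0.778.
Mean = 43/(43+13) = 43/56 = 0.768.
Quadratic loss ⇒ the optimal estimator is the posterior mean.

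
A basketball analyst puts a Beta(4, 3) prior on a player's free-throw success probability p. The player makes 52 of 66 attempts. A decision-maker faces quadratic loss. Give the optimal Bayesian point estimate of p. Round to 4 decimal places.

0.7671

Posterior: Beta(4+52, 3+14) = Beta(56, 17).
Mode = (56−1)/(56+17−2) = 55/71 = 0.7746.
Mean = 56/(56+17) = 56/73 = 0.7671.
Quadratic loss ⇒ the optimal estimator is the posterior mean.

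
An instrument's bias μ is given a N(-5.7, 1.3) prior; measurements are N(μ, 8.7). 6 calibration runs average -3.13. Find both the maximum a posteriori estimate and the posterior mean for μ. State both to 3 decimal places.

Posterior for μ is Normal. Precision-weighted mean: (1/1.3·-5.7 + 6/8.7·-3.13) / (1/1.3 + 6/8.7) = -4.485.
A Normal posterior is symmetric, so mode = mean.

MAP: -4.485. Posterior mean: -4.485.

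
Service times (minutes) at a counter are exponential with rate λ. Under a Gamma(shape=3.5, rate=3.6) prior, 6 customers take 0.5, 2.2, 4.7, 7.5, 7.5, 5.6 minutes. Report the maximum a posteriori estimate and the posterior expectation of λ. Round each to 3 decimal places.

MAP = 0.269; posterior mean = 0.301

Σ times = 28.0. Posterior: Gamma(shape = 3.5+6 = 9.5, rate = 3.6+28.0 = 31.6).
Mode = (α−1)/β = 8.5/31.6 = 0.269.
Mean = α/β = 9.5/31.6 = 0.301.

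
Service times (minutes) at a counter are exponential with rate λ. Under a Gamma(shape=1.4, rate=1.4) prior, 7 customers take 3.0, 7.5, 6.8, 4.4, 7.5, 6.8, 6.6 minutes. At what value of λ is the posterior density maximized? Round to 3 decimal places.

Σ times = 42.6. Posterior: Gamma(shape = 1.4+7 = 8.4, rate = 1.4+42.6 = 44.0).
Mode = (α−1)/β = 7.4/44.0 = 0.168.
Mean = α/β = 8.4/44.0 = 0.191.
This is the posterior mode — the MAP estimate.

0.168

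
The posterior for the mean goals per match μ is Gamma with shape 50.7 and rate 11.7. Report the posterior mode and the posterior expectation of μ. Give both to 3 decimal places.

Mode = (α−1)/β = 49.7/11.7 = 4.248.
Mean = α/β = 50.7/11.7 = 4.333.

MAP = 4.248, posterior mean = 4.333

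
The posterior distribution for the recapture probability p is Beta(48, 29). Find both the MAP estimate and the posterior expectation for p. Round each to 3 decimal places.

MAP estimate = 0.627, posterior expectation = 0.623

Mode = (48−1)/(48+29−2) = 47/75 = 0.627.
Mean = 48/(48+29) = 48/77 = 0.623.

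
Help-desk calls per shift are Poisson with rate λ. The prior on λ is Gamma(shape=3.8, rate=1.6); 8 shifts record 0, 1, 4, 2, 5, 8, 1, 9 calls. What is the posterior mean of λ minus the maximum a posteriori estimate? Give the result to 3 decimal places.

0.104

Σ counts = 30. Posterior: Gamma(shape = 3.8+30 = 33.8, rate = 1.6+8 = 9.6).
Mode = (α−1)/β = 32.8/9.6 = 3.417.
Mean = α/β = 33.8/9.6 = 3.521.
Difference = 3.521 − 3.417 = 0.104.
The mean is pulled above the mode by the posterior's right skew.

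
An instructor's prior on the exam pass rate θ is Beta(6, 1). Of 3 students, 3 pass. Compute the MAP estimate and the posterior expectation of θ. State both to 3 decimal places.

θ_MAP = 1.000, E[θ|data] = 0.900

Posterior: Beta(6+3, 1+0) = Beta(9, 1).
Since β = 1 ≤ 1 and α > 1, the Beta density is monotone increasing on [0,1]; the mode is at 1.
Mean = 9/(9+1) = 0.900.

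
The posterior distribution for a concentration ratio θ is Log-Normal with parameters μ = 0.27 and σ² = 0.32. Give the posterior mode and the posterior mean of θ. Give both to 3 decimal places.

Mode = exp(μ − σ²) = exp(-0.05) = 0.951.
Mean = exp(μ + σ²/2) = exp(0.430) = 1.537.

MAP: 0.951. Posterior mean: 1.537.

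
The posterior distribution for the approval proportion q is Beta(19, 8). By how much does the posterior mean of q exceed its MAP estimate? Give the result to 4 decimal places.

Mode = (19−1)/(19+8−2) = 18/25 = 0.7200.
Mean = 19/(19+8) = 19/27 = 0.7037.
Difference = 0.7037 − 0.7200 = -0.0163.
Mode > mean: the posterior has a left tail.

-0.0163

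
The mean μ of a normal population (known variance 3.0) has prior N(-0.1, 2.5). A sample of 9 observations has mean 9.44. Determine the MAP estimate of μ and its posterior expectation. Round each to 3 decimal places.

μ_MAP = 8.318, E[μ|data] = 8.318

Posterior for μ is Normal. Precision-weighted mean: (1/2.5·-0.1 + 9/3.0·9.44) / (1/2.5 + 9/3.0) = 8.318.
A Normal posterior is symmetric, so mode = mean.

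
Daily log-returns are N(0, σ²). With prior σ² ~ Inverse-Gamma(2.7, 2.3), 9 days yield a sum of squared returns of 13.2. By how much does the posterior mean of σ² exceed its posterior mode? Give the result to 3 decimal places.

0.350

Posterior: Inverse-Gamma(shape = 2.7+9/2 = 7.2, scale = 2.3+13.2/2 = 8.9).
Mode = β/(α+1) = 8.9/8.2 = 1.085.
Mean = β/(α−1) = 8.9/6.2 = 1.435.
Difference = 1.435 − 1.085 = 0.350.
The mean is pulled above the mode by the posterior's right skew.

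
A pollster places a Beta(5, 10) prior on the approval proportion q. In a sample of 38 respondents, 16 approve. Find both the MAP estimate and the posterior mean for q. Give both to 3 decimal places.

MAP = 0.392; posterior mean = 0.396

Posterior: Beta(5+16, 10+22) = Beta(21, 32).
Mode = (21−1)/(21+32−2) = 20/51 = 0.392.
Mean = 21/(21+32) = 21/53 = 0.396.
Mean > mode: the posterior has a right tail.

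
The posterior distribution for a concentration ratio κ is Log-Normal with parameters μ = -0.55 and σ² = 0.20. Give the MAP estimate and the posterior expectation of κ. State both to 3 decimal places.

MAP: 0.472. Posterior mean: 0.638.

Mode = exp(μ − σ²) = exp(-0.75) = 0.472.
Mean = exp(μ + σ²/2) = exp(-0.450) = 0.638.
Right-skewed posterior ⇒ mode < mean.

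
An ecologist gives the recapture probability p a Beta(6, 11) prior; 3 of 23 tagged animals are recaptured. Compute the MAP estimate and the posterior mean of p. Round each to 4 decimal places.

Posterior: Beta(6+3, 11+20) = Beta(9, 31).
Mode = (9−1)/(9+31−2) = 8/38 = 0.2105.
Mean = 9/(9+31) = 9/40 = 0.2250.
Mean > mode: the posterior has a right tail.

MAP = 0.2105; posterior mean = 0.2250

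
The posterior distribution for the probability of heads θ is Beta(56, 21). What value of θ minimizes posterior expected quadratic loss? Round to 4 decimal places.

0.7273

Mode = (56−1)/(56+21−2) = 55/75 = 0.7333.
Mean = 56/(56+21) = 56/77 = 0.7273.
Quadratic loss ⇒ the optimal estimator is the posterior mean.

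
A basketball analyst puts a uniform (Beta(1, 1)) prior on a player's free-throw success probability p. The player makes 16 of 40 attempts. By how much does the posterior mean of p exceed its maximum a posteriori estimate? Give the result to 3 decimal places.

0.005

Posterior: Beta(1+16, 1+24) = Beta(17, 25).
Mode = (17−1)/(17+25−2) = 16/40 = 0.400.
Mean = 17/(17+25) = 17/42 = 0.405.
Difference = 0.405 − 0.400 = 0.005.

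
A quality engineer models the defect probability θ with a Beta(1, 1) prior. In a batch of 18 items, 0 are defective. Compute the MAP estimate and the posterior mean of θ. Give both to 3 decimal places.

Posterior: Beta(1+0, 1+18) = Beta(1, 19).
Since α = 1 ≤ 1 and β > 1, the Beta density is monotone decreasing on [0,1]; the mode is at 0.
Mean = 1/(1+19) = 0.050.
Mean > mode: the posterior has a right tail.

MAP = 0.000; posterior mean = 0.050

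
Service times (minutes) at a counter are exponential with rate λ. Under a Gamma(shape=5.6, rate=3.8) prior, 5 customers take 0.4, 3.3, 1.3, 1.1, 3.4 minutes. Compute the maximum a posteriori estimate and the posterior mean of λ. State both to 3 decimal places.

Σ times = 9.5. Posterior: Gamma(shape = 5.6+5 = 10.6, rate = 3.8+9.5 = 13.3).
Mode = (α−1)/β = 9.6/13.3 = 0.722.
Mean = α/β = 10.6/13.3 = 0.797.
Right-skewed posterior ⇒ mode < mean.

MAP: 0.722. Posterior mean: 0.797.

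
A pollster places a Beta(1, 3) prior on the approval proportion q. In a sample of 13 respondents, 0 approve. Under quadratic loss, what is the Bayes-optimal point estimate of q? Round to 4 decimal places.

Posterior: Beta(1+0, 3+13) = Beta(1, 16).
Since α = 1 ≤ 1 and β > 1, the Beta density is monotone decreasing on [0,1]; the mode is at 0.
Mean = 1/(1+16) = 0.0588.
Quadratic loss ⇒ the optimal estimator is the posterior mean.

0.0588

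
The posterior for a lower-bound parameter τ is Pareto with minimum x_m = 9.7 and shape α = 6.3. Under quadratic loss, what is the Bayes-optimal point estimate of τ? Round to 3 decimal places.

11.530

The Pareto density is strictly decreasing on [x_m, ∞), so the mode is x_m = 9.700.
Mean = α·x_m/(α−1) = 6.3·9.7/5.3 = 11.530.
Quadratic loss ⇒ the optimal estimator is the posterior mean.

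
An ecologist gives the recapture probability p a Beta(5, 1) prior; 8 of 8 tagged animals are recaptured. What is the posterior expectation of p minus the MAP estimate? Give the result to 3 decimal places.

Posterior: Beta(5+8, 1+0) = Beta(13, 1).
Since β = 1 ≤ 1 and α > 1, the Beta density is monotone increasing on [0,1]; the mode is at 1.
Mean = 13/(13+1) = 0.929.
Difference = 0.929 − 1.000 = -0.071.

-0.071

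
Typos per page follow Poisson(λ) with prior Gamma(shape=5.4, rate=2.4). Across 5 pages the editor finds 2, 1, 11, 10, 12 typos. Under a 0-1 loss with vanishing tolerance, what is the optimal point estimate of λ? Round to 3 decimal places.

5.459

Σ counts = 36. Posterior: Gamma(shape = 5.4+36 = 41.4, rate = 2.4+5 = 7.4).
Mode = (α−1)/β = 40.4/7.4 = 5.459.
Mean = α/β = 41.4/7.4 = 5.595.
This is the posterior mode — the MAP estimate.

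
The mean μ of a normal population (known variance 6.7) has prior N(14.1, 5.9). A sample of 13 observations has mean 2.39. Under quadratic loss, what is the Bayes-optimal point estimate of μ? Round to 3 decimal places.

3.331

Posterior for μ is Normal. Precision-weighted mean: (1/5.9·14.1 + 13/6.7·2.39) / (1/5.9 + 13/6.7) = 3.331.
A Normal posterior is symmetric, so mode = mean.
Quadratic loss ⇒ the optimal estimator is the posterior mean.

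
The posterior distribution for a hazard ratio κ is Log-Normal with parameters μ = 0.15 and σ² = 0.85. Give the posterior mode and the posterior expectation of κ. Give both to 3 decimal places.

MAP: 0.497. Posterior mean: 1.777.

Mode = exp(μ − σ²) = exp(-0.70) = 0.497.
Mean = exp(μ + σ²/2) = exp(0.575) = 1.777.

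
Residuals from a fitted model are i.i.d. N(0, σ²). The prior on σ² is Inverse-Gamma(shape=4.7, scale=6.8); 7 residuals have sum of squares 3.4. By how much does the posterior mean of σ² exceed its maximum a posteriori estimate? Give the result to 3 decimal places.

Posterior: Inverse-Gamma(shape = 4.7+7/2 = 8.2, scale = 6.8+3.4/2 = 8.5).
Mode = β/(α+1) = 8.5/9.2 = 0.924.
Mean = β/(α−1) = 8.5/7.2 = 1.181.
Difference = 1.181 − 0.924 = 0.257.

0.257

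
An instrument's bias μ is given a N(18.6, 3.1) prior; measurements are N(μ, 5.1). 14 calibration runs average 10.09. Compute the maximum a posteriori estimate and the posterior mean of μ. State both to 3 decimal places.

Posterior for μ is Normal. Precision-weighted mean: (1/3.1·18.6 + 14/5.1·10.09) / (1/3.1 + 14/5.1) = 10.985.
A Normal posterior is symmetric, so mode = mean.

MAP: 10.985. Posterior mean: 10.985.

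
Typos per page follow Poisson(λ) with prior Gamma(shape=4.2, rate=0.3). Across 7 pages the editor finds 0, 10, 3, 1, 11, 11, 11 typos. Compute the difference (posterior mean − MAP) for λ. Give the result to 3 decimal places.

0.137

Σ counts = 47. Posterior: Gamma(shape = 4.2+47 = 51.2, rate = 0.3+7 = 7.3).
Mode = (α−1)/β = 50.2/7.3 = 6.877.
Mean = α/β = 51.2/7.3 = 7.014.
Difference = 7.014 − 6.877 = 0.137.
The mean is pulled above the mode by the posterior's right skew.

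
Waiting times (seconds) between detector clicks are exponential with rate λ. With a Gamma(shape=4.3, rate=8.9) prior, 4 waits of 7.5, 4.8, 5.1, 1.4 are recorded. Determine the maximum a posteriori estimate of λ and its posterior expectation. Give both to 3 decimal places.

maximum a posteriori estimate = 0.264, posterior expectation = 0.300

Σ times = 18.8. Posterior: Gamma(shape = 4.3+4 = 8.3, rate = 8.9+18.8 = 27.7).
Mode = (α−1)/β = 7.3/27.7 = 0.264.
Mean = α/β = 8.3/27.7 = 0.300.
Right-skewed posterior ⇒ mode < mean.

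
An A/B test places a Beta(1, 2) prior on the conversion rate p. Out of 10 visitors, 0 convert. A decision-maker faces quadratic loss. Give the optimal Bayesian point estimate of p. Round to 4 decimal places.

Posterior: Beta(1+0, 2+10) = Beta(1, 12).
Since α = 1 ≤ 1 and β > 1, the Beta density is monotone decreasing on [0,1]; the mode is at 0.
Mean = 1/(1+12) = 0.0769.
Quadratic loss ⇒ the optimal estimator is the posterior mean.

0.0769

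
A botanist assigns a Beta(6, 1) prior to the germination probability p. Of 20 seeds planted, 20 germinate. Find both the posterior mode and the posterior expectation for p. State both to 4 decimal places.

Posterior: Beta(6+20, 1+0) = Beta(26, 1).
Since β = 1 ≤ 1 and α > 1, the Beta density is monotone increasing on [0,1]; the mode is at 1.
Mean = 26/(26+1) = 0.9630.

MAP = 1.0000, posterior mean = 0.9630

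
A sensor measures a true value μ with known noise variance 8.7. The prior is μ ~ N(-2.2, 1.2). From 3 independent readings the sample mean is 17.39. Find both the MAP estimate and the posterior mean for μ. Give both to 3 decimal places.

MAP = 3.534; posterior mean = 3.534

Posterior for μ is Normal. Precision-weighted mean: (1/1.2·-2.2 + 3/8.7·17.39) / (1/1.2 + 3/8.7) = 3.534.
A Normal posterior is symmetric, so mode = mean.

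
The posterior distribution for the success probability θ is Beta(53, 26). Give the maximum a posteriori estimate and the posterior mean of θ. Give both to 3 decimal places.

Mode = (53−1)/(53+26−2) = 52/77 = 0.675.
Mean = 53/(53+26) = 53/79 = 0.671.
Mode > mean: the posterior has a left tail.

θ_MAP = 0.675, E[θ|data] = 0.671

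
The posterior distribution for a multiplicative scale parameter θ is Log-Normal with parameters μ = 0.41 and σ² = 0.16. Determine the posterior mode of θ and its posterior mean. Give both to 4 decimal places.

Mode = exp(μ − σ²) = exp(0.25) = 1.2840.
Mean = exp(μ + σ²/2) = exp(0.490) = 1.6323.
Right-skewed posterior ⇒ mode < mean.

MAP: 1.2840. Posterior mean: 1.6323.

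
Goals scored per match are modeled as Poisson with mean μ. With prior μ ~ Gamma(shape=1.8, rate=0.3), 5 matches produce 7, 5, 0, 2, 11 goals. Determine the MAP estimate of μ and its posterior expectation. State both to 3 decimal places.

MAP estimate = 4.868, posterior expectation = 5.057

Σ counts = 25. Posterior: Gamma(shape = 1.8+25 = 26.8, rate = 0.3+5 = 5.3).
Mode = (α−1)/β = 25.8/5.3 = 4.868.
Mean = α/β = 26.8/5.3 = 5.057.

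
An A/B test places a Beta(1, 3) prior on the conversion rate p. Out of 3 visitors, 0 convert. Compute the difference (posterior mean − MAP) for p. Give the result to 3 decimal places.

Posterior: Beta(1+0, 3+3) = Beta(1, 6).
Since α = 1 ≤ 1 and β > 1, the Beta density is monotone decreasing on [0,1]; the mode is at 0.
Mean = 1/(1+6) = 0.143.
Difference = 0.143 − 0.000 = 0.143.
The mean is pulled above the mode by the posterior's right skew.

0.143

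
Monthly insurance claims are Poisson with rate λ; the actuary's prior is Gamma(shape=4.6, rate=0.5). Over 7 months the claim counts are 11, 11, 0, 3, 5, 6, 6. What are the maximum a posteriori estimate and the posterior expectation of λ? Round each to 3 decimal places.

maximum a posteriori estimate = 6.080, posterior expectation = 6.213

Σ counts = 42. Posterior: Gamma(shape = 4.6+42 = 46.6, rate = 0.5+7 = 7.5).
Mode = (α−1)/β = 45.6/7.5 = 6.080.
Mean = α/β = 46.6/7.5 = 6.213.
The mean is pulled above the mode by the posterior's right skew.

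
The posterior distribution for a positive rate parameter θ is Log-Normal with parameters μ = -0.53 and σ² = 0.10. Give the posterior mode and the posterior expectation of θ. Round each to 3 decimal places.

Mode = exp(μ − σ²) = exp(-0.63) = 0.533.
Mean = exp(μ + σ²/2) = exp(-0.480) = 0.619.

MAP: 0.533. Posterior mean: 0.619.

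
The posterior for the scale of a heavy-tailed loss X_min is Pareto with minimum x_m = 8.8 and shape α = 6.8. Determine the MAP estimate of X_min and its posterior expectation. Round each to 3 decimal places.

The Pareto density is strictly decreasing on [x_m, ∞), so the mode is x_m = 8.800.
Mean = α·x_m/(α−1) = 6.8·8.8/5.8 = 10.317.

MAP estimate = 8.800, posterior expectation = 10.317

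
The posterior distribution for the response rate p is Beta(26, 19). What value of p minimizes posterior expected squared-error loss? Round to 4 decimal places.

0.5778

Mode = (26−1)/(26+19−2) = 25/43 = 0.5814.
Mean = 26/(26+19) = 26/45 = 0.5778.
Squared-error loss ⇒ the optimal estimator is the posterior mean.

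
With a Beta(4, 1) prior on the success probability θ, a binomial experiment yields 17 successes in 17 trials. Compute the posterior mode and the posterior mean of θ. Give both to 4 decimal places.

posterior mode = 1.0000, posterior mean = 0.9545

Posterior: Beta(4+17, 1+0) = Beta(21, 1).
Since β = 1 ≤ 1 and α > 1, the Beta density is monotone increasing on [0,1]; the mode is at 1.
Mean = 21/(21+1) = 0.9545.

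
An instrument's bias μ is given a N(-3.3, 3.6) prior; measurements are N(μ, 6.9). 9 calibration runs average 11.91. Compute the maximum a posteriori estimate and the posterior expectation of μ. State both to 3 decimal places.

Posterior for μ is Normal. Precision-weighted mean: (1/3.6·-3.3 + 9/6.9·11.91) / (1/3.6 + 9/6.9) = 9.240.
A Normal posterior is symmetric, so mode = mean.

maximum a posteriori estimate = 9.240, posterior expectation = 9.240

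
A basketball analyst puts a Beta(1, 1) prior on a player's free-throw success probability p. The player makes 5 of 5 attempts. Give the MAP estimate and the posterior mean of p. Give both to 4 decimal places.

MAP estimate = 1.0000, posterior mean = 0.8571

Posterior: Beta(1+5, 1+0) = Beta(6, 1).
Since β = 1 ≤ 1 and α > 1, the Beta density is monotone increasing on [0,1]; the mode is at 1.
Mean = 6/(6+1) = 0.8571.
The mean is pulled below the mode by the posterior's left skew.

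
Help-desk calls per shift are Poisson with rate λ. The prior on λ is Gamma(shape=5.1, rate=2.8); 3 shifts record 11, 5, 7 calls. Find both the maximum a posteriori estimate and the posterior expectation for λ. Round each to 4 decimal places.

MAP: 4.6724. Posterior mean: 4.8448.

Σ counts = 23. Posterior: Gamma(shape = 5.1+23 = 28.1, rate = 2.8+3 = 5.8).
Mode = (α−1)/β = 27.1/5.8 = 4.6724.
Mean = α/β = 28.1/5.8 = 4.8448.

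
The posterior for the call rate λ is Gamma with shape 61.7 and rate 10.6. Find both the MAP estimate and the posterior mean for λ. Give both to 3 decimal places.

λ_MAP = 5.726, E[λ|data] = 5.821

Mode = (α−1)/β = 60.7/10.6 = 5.726.
Mean = α/β = 61.7/10.6 = 5.821.
The posterior is right-skewed, so the mean exceeds the mode.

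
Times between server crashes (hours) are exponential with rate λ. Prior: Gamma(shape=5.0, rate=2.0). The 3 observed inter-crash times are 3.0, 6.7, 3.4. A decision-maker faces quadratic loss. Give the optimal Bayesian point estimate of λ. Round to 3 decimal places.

Σ times = 13.1. Posterior: Gamma(shape = 5.0+3 = 8.0, rate = 2.0+13.1 = 15.1).
Mode = (α−1)/β = 7.0/15.1 = 0.464.
Mean = α/β = 8.0/15.1 = 0.530.
Quadratic loss ⇒ the optimal estimator is the posterior mean.

0.530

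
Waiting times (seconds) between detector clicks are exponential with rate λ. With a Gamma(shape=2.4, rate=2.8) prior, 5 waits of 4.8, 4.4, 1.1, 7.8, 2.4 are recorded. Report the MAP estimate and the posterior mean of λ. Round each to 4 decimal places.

MAP: 0.2747. Posterior mean: 0.3176.

Σ times = 20.5. Posterior: Gamma(shape = 2.4+5 = 7.4, rate = 2.8+20.5 = 23.3).
Mode = (α−1)/β = 6.4/23.3 = 0.2747.
Mean = α/β = 7.4/23.3 = 0.3176.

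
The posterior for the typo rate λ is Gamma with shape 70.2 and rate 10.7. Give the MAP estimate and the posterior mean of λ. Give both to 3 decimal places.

Mode = (α−1)/β = 69.2/10.7 = 6.467.
Mean = α/β = 70.2/10.7 = 6.561.
The posterior is right-skewed, so the mean exceeds the mode.

MAP estimate = 6.467, posterior mean = 6.561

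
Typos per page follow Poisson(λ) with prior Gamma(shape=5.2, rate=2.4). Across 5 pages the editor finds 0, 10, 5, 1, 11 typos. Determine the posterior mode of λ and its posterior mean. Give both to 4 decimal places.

Σ counts = 27. Posterior: Gamma(shape = 5.2+27 = 32.2, rate = 2.4+5 = 7.4).
Mode = (α−1)/β = 31.2/7.4 = 4.2162.
Mean = α/β = 32.2/7.4 = 4.3514.
Mean > mode: the posterior has a right tail.

MAP = 4.2162, posterior mean = 4.3514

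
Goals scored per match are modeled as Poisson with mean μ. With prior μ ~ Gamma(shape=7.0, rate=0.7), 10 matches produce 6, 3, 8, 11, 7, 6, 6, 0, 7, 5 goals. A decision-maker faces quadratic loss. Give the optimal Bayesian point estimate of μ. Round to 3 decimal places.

Σ counts = 59. Posterior: Gamma(shape = 7.0+59 = 66.0, rate = 0.7+10 = 10.7).
Mode = (α−1)/β = 65.0/10.7 = 6.075.
Mean = α/β = 66.0/10.7 = 6.168.
Quadratic loss ⇒ the optimal estimator is the posterior mean.

6.168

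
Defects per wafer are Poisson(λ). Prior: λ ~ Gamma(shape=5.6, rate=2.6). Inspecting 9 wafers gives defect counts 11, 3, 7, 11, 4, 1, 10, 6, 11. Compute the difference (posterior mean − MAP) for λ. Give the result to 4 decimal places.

0.0862

Σ counts = 64. Posterior: Gamma(shape = 5.6+64 = 69.6, rate = 2.6+9 = 11.6).
Mode = (α−1)/β = 68.6/11.6 = 5.9138.
Mean = α/β = 69.6/11.6 = 6.0000.
Difference = 6.0000 − 5.9138 = 0.0862.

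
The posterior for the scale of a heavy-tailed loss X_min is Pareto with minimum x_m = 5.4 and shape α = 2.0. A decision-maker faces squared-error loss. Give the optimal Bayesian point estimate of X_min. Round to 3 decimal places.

10.800

The Pareto density is strictly decreasing on [x_m, ∞), so the mode is x_m = 5.400.
Mean = α·x_m/(α−1) = 2.0·5.4/1.0 = 10.800.
Squared-error loss ⇒ the optimal estimator is the posterior mean.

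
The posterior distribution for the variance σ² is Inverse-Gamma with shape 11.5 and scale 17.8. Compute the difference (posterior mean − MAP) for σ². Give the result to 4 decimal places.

Mode = β/(α+1) = 17.8/12.5 = 1.4240.
Mean = β/(α−1) = 17.8/10.5 = 1.6952.
Difference = 1.6952 − 1.4240 = 0.2712.

0.2712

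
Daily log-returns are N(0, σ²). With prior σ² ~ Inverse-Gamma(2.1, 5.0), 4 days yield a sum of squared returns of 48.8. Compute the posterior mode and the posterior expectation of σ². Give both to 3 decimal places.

MAP = 5.765, posterior mean = 9.484

Posterior: Inverse-Gamma(shape = 2.1+4/2 = 4.1, scale = 5.0+48.8/2 = 29.4).
Mode = β/(α+1) = 29.4/5.1 = 5.765.
Mean = β/(α−1) = 29.4/3.1 = 9.484.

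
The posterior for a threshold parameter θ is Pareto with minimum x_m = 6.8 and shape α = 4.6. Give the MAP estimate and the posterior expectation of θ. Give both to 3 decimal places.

The Pareto density is strictly decreasing on [x_m, ∞), so the mode is x_m = 6.800.
Mean = α·x_m/(α−1) = 4.6·6.8/3.6 = 8.689.
The mean is pulled above the mode by the posterior's right skew.

θ_MAP = 6.800, E[θ|data] = 8.689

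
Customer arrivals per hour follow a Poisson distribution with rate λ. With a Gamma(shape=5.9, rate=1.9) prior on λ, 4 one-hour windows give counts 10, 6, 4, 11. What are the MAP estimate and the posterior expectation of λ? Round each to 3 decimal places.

Σ counts = 31. Posterior: Gamma(shape = 5.9+31 = 36.9, rate = 1.9+4 = 5.9).
Mode = (α−1)/β = 35.9/5.9 = 6.085.
Mean = α/β = 36.9/5.9 = 6.254.
Mean > mode: the posterior has a right tail.

MAP: 6.085. Posterior mean: 6.254.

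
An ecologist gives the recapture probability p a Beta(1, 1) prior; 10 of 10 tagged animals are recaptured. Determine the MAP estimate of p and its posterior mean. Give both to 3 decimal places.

MAP = 1.000; posterior mean = 0.917

Posterior: Beta(1+10, 1+0) = Beta(11, 1).
Since β = 1 ≤ 1 and α > 1, the Beta density is monotone increasing on [0,1]; the mode is at 1.
Mean = 11/(11+1) = 0.917.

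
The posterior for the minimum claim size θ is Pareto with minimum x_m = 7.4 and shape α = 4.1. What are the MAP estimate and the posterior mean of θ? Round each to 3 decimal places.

MAP = 7.400; posterior mean = 9.787

The Pareto density is strictly decreasing on [x_m, ∞), so the mode is x_m = 7.400.
Mean = α·x_m/(α−1) = 4.1·7.4/3.1 = 9.787.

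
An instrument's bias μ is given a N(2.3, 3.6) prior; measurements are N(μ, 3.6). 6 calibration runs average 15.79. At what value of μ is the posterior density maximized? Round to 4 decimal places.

Posterior for μ is Normal. Precision-weighted mean: (1/3.6·2.3 + 6/3.6·15.79) / (1/3.6 + 6/3.6) = 13.8629.
A Normal posterior is symmetric, so mode = mean.
This is the posterior mode — the MAP estimate.

13.8629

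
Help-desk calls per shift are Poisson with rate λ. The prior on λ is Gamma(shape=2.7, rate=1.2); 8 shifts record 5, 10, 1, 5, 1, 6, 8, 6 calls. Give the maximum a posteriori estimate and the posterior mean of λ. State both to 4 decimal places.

λ_MAP = 4.7500, E[λ|data] = 4.8587

Σ counts = 42. Posterior: Gamma(shape = 2.7+42 = 44.7, rate = 1.2+8 = 9.2).
Mode = (α−1)/β = 43.7/9.2 = 4.7500.
Mean = α/β = 44.7/9.2 = 4.8587.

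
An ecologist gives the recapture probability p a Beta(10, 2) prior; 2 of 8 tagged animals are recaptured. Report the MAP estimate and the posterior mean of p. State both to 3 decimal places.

Posterior: Beta(10+2, 2+6) = Beta(12, 8).
Mode = (12−1)/(12+8−2) = 11/18 = 0.611.
Mean = 12/(12+8) = 12/20 = 0.600.
Mode > mean: the posterior has a left tail.

MAP = 0.611, posterior mean = 0.600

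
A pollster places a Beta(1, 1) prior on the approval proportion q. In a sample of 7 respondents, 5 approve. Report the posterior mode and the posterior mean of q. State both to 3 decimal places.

Posterior: Beta(1+5, 1+2) = Beta(6, 3).
Mode = (6−1)/(6+3−2) = 5/7 = 0.714.
Mean = 6/(6+3) = 6/9 = 0.667.
The mean is pulled below the mode by the posterior's left skew.

posterior mode = 0.714, posterior mean = 0.667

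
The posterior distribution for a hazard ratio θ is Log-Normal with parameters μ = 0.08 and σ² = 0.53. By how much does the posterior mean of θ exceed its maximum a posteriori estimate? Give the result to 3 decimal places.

Mode = exp(μ − σ²) = exp(-0.45) = 0.638.
Mean = exp(μ + σ²/2) = exp(0.345) = 1.412.
Difference = 1.412 − 0.638 = 0.774.

0.774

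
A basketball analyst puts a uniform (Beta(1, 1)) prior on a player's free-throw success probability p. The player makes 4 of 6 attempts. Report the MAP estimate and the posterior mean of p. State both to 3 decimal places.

MAP: 0.667. Posterior mean: 0.625.

Posterior: Beta(1+4, 1+2) = Beta(5, 3).
Mode = (5−1)/(5+3−2) = 4/6 = 0.667.
With a flat prior the MAP equals the MLE, 4/6.
Mean = 5/(5+3) = 5/8 = 0.625.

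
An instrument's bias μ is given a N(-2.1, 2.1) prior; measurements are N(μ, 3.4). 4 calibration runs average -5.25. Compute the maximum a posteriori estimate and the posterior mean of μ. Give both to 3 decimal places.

MAP = -4.342; posterior mean = -4.342

Posterior for μ is Normal. Precision-weighted mean: (1/2.1·-2.1 + 4/3.4·-5.25) / (1/2.1 + 4/3.4) = -4.342.
A Normal posterior is symmetric, so mode = mean.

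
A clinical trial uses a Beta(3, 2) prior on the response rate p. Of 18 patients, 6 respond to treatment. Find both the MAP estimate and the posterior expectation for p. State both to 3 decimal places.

MAP estimate = 0.381, posterior expectation = 0.391

Posterior: Beta(3+6, 2+12) = Beta(9, 14).
Mode = (9−1)/(9+14−2) = 8/21 = 0.381.
Mean = 9/(9+14) = 9/23 = 0.391.
The mean is pulled above the mode by the posterior's right skew.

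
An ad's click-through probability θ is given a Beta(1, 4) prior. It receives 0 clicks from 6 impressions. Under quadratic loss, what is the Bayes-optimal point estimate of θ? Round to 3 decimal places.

Posterior: Beta(1+0, 4+6) = Beta(1, 10).
Since α = 1 ≤ 1 and β > 1, the Beta density is monotone decreasing on [0,1]; the mode is at 0.
Mean = 1/(1+10) = 0.091.
Quadratic loss ⇒ the optimal estimator is the posterior mean.

0.091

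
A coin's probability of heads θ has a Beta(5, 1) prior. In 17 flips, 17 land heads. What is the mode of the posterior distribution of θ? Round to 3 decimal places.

1.000

Posterior: Beta(5+17, 1+0) = Beta(22, 1).
Since β = 1 ≤ 1 and α > 1, the Beta density is monotone increasing on [0,1]; the mode is at 1.
Mean = 22/(22+1) = 0.957.
This is the posterior mode — the MAP estimate.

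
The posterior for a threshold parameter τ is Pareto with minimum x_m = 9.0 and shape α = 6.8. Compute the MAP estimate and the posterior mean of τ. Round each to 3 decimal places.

MAP: 9.000. Posterior mean: 10.552.

The Pareto density is strictly decreasing on [x_m, ∞), so the mode is x_m = 9.000.
Mean = α·x_m/(α−1) = 6.8·9.0/5.8 = 10.552.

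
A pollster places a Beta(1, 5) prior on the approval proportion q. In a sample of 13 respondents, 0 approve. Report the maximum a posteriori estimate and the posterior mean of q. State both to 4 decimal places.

Posterior: Beta(1+0, 5+13) = Beta(1, 18).
Since α = 1 ≤ 1 and β > 1, the Beta density is monotone decreasing on [0,1]; the mode is at 0.
Mean = 1/(1+18) = 0.0526.
The posterior is right-skewed, so the mean exceeds the mode.

MAP = 0.0000; posterior mean = 0.0526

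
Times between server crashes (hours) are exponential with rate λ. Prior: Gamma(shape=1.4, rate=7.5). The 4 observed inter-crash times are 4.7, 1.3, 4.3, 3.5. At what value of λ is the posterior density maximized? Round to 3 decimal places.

0.207

Σ times = 13.8. Posterior: Gamma(shape = 1.4+4 = 5.4, rate = 7.5+13.8 = 21.3).
Mode = (α−1)/β = 4.4/21.3 = 0.207.
Mean = α/β = 5.4/21.3 = 0.254.
This is the posterior mode — the MAP estimate.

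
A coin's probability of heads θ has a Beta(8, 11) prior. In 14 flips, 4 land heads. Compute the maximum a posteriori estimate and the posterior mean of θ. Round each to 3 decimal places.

Posterior: Beta(8+4, 11+10) = Beta(12, 21).
Mode = (12−1)/(12+21−2) = 11/31 = 0.355.
Mean = 12/(12+21) = 12/33 = 0.364.

MAP = 0.355; posterior mean = 0.364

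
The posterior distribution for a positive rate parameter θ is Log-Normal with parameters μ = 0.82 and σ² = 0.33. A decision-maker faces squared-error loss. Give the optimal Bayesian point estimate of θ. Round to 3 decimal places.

2.678

Mode = exp(μ − σ²) = exp(0.49) = 1.632.
Mean = exp(μ + σ²/2) = exp(0.985) = 2.678.
Squared-error loss ⇒ the optimal estimator is the posterior mean.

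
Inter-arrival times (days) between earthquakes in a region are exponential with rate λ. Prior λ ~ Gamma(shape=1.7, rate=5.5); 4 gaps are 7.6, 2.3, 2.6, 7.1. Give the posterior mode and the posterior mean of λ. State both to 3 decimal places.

MAP: 0.187. Posterior mean: 0.227.

Σ times = 19.6. Posterior: Gamma(shape = 1.7+4 = 5.7, rate = 5.5+19.6 = 25.1).
Mode = (α−1)/β = 4.7/25.1 = 0.187.
Mean = α/β = 5.7/25.1 = 0.227.
The posterior is right-skewed, so the mean exceeds the mode.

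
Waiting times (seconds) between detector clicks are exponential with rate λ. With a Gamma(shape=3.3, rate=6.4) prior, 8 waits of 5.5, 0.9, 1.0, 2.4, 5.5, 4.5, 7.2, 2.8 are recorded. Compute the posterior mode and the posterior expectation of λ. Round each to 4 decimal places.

Σ times = 29.8. Posterior: Gamma(shape = 3.3+8 = 11.3, rate = 6.4+29.8 = 36.2).
Mode = (α−1)/β = 10.3/36.2 = 0.2845.
Mean = α/β = 11.3/36.2 = 0.3122.

posterior mode = 0.2845, posterior expectation = 0.3122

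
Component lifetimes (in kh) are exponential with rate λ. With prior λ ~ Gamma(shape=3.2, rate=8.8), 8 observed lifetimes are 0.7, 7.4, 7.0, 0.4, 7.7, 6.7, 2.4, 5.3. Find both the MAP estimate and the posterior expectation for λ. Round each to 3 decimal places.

λ_MAP = 0.220, E[λ|data] = 0.241

Σ times = 37.6. Posterior: Gamma(shape = 3.2+8 = 11.2, rate = 8.8+37.6 = 46.4).
Mode = (α−1)/β = 10.2/46.4 = 0.220.
Mean = α/β = 11.2/46.4 = 0.241.
The posterior is right-skewed, so the mean exceeds the mode.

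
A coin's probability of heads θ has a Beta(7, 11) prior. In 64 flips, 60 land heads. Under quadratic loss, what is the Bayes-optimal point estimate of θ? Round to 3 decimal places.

0.817

Posterior: Beta(7+60, 11+4) = Beta(67, 15).
Mode = (67−1)/(67+15−2) = 66/80 = 0.825.
Mean = 67/(67+15) = 67/82 = 0.817.
Quadratic loss ⇒ the optimal estimator is the posterior mean.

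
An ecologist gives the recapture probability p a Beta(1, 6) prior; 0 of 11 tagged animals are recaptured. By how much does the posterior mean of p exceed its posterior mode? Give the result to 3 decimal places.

0.056

Posterior: Beta(1+0, 6+11) = Beta(1, 17).
Since α = 1 ≤ 1 and β > 1, the Beta density is monotone decreasing on [0,1]; the mode is at 0.
Mean = 1/(1+17) = 0.056.
Difference = 0.056 − 0.000 = 0.056.
The posterior is right-skewed, so the mean exceeds the mode.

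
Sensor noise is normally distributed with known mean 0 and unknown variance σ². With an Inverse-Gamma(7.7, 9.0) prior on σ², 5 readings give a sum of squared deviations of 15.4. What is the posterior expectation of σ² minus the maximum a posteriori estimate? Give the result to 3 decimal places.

Posterior: Inverse-Gamma(shape = 7.7+5/2 = 10.2, scale = 9.0+15.4/2 = 16.7).
Mode = β/(α+1) = 16.7/11.2 = 1.491.
Mean = β/(α−1) = 16.7/9.2 = 1.815.
Difference = 1.815 − 1.491 = 0.324.
The mean is pulled above the mode by the posterior's right skew.

0.324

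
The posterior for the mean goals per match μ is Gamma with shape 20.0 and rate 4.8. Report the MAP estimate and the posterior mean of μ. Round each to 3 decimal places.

MAP estimate = 3.958, posterior mean = 4.167

Mode = (α−1)/β = 19.0/4.8 = 3.958.
Mean = α/β = 20.0/4.8 = 4.167.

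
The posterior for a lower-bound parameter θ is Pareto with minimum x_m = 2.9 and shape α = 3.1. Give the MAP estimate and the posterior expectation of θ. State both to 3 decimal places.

The Pareto density is strictly decreasing on [x_m, ∞), so the mode is x_m = 2.900.
Mean = α·x_m/(α−1) = 3.1·2.9/2.1 = 4.281.
The posterior is right-skewed, so the mean exceeds the mode.

θ_MAP = 2.900, E[θ|data] = 4.281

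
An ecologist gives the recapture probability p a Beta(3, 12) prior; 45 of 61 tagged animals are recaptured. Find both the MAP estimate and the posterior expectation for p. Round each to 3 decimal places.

Posterior: Beta(3+45, 12+16) = Beta(48, 28).
Mode = (48−1)/(48+28−2) = 47/74 = 0.635.
Mean = 48/(48+28) = 48/76 = 0.632.
Mode > mean: the posterior has a left tail.

MAP = 0.635, posterior mean = 0.632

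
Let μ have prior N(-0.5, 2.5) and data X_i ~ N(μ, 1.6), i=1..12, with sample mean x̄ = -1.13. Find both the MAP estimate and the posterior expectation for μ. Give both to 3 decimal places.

Posterior for μ is Normal. Precision-weighted mean: (1/2.5·-0.5 + 12/1.6·-1.13) / (1/2.5 + 12/1.6) = -1.098.
A Normal posterior is symmetric, so mode = mean.

MAP: -1.098. Posterior mean: -1.098.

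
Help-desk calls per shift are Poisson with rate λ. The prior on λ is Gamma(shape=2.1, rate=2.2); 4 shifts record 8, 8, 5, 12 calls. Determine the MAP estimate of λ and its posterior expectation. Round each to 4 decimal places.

MAP = 5.5000, posterior mean = 5.6613

Σ counts = 33. Posterior: Gamma(shape = 2.1+33 = 35.1, rate = 2.2+4 = 6.2).
Mode = (α−1)/β = 34.1/6.2 = 5.5000.
Mean = α/β = 35.1/6.2 = 5.6613.
The mean is pulled above the mode by the posterior's right skew.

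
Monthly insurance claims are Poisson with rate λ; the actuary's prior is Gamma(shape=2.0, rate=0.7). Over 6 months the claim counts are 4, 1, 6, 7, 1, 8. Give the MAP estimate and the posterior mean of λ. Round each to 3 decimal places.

MAP = 4.179, posterior mean = 4.328

Σ counts = 27. Posterior: Gamma(shape = 2.0+27 = 29.0, rate = 0.7+6 = 6.7).
Mode = (α−1)/β = 28.0/6.7 = 4.179.
Mean = α/β = 29.0/6.7 = 4.328.
The mean is pulled above the mode by the posterior's right skew.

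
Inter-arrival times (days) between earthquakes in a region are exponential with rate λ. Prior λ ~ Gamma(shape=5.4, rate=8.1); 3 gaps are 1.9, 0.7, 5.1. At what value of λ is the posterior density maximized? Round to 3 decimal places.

0.468

Σ times = 7.7. Posterior: Gamma(shape = 5.4+3 = 8.4, rate = 8.1+7.7 = 15.8).
Mode = (α−1)/β = 7.4/15.8 = 0.468.
Mean = α/β = 8.4/15.8 = 0.532.
This is the posterior mode — the MAP estimate.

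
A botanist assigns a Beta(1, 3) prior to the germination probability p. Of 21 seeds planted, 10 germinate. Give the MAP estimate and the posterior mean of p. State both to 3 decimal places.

Posterior: Beta(1+10, 3+11) = Beta(11, 14).
Mode = (11−1)/(11+14−2) = 10/23 = 0.435.
Mean = 11/(11+14) = 11/25 = 0.440.

MAP = 0.435; posterior mean = 0.440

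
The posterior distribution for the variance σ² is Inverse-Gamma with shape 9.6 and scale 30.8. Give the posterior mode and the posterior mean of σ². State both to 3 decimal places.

MAP = 2.906, posterior mean = 3.581

Mode = β/(α+1) = 30.8/10.6 = 2.906.
Mean = β/(α−1) = 30.8/8.6 = 3.581.
Right-skewed posterior ⇒ mode < mean.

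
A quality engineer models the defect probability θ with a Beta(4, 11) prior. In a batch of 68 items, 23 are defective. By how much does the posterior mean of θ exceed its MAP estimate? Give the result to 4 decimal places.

0.0043

Posterior: Beta(4+23, 11+45) = Beta(27, 56).
Mode = (27−1)/(27+56−2) = 26/81 = 0.3210.
Mean = 27/(27+56) = 27/83 = 0.3253.
Difference = 0.3253 − 0.3210 = 0.0043.
Right-skewed posterior ⇒ mode < mean.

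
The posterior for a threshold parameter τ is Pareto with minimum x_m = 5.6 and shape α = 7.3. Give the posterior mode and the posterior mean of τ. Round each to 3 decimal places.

The Pareto density is strictly decreasing on [x_m, ∞), so the mode is x_m = 5.600.
Mean = α·x_m/(α−1) = 7.3·5.6/6.3 = 6.489.

MAP = 5.600; posterior mean = 6.489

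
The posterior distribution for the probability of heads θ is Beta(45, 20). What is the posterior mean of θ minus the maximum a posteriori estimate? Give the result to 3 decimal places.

-0.006

Mode = (45−1)/(45+20−2) = 44/63 = 0.698.
Mean = 45/(45+20) = 45/65 = 0.692.
Difference = 0.692 − 0.698 = -0.006.
Mode > mean: the posterior has a left tail.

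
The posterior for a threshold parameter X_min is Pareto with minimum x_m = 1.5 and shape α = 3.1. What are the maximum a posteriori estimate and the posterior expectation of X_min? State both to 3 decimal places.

The Pareto density is strictly decreasing on [x_m, ∞), so the mode is x_m = 1.500.
Mean = α·x_m/(α−1) = 3.1·1.5/2.1 = 2.214.

MAP = 1.500; posterior mean = 2.214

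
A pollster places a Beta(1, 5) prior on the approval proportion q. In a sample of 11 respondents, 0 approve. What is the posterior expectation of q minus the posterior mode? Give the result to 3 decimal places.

Posterior: Beta(1+0, 5+11) = Beta(1, 16).
Since α = 1 ≤ 1 and β > 1, the Beta density is monotone decreasing on [0,1]; the mode is at 0.
Mean = 1/(1+16) = 0.059.
Difference = 0.059 − 0.000 = 0.059.
The posterior is right-skewed, so the mean exceeds the mode.

0.059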